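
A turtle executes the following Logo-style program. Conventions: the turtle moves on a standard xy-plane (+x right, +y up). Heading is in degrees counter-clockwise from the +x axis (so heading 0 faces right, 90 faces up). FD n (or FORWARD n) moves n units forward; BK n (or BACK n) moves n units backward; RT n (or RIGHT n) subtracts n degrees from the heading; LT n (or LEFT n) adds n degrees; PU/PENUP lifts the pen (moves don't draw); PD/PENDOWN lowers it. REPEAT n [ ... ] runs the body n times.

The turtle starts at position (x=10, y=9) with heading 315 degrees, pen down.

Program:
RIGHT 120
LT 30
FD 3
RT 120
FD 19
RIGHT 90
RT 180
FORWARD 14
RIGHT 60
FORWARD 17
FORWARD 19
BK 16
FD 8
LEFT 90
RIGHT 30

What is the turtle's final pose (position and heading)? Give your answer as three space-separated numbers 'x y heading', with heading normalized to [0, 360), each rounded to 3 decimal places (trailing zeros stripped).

Executing turtle program step by step:
Start: pos=(10,9), heading=315, pen down
RT 120: heading 315 -> 195
LT 30: heading 195 -> 225
FD 3: (10,9) -> (7.879,6.879) [heading=225, draw]
RT 120: heading 225 -> 105
FD 19: (7.879,6.879) -> (2.961,25.231) [heading=105, draw]
RT 90: heading 105 -> 15
RT 180: heading 15 -> 195
FD 14: (2.961,25.231) -> (-10.562,21.608) [heading=195, draw]
RT 60: heading 195 -> 135
FD 17: (-10.562,21.608) -> (-22.583,33.629) [heading=135, draw]
FD 19: (-22.583,33.629) -> (-36.018,47.064) [heading=135, draw]
BK 16: (-36.018,47.064) -> (-24.704,35.75) [heading=135, draw]
FD 8: (-24.704,35.75) -> (-30.361,41.407) [heading=135, draw]
LT 90: heading 135 -> 225
RT 30: heading 225 -> 195
Final: pos=(-30.361,41.407), heading=195, 7 segment(s) drawn

Answer: -30.361 41.407 195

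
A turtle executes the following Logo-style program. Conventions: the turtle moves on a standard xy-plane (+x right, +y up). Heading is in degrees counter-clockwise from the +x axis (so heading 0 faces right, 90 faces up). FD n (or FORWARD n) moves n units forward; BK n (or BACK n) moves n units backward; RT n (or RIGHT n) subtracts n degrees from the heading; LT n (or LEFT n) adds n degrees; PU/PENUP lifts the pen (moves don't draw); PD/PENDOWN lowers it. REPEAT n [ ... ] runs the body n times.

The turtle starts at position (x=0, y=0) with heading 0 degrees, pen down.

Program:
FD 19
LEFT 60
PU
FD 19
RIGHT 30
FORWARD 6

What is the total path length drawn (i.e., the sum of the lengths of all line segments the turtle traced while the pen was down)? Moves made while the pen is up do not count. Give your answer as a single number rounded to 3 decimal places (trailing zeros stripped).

Executing turtle program step by step:
Start: pos=(0,0), heading=0, pen down
FD 19: (0,0) -> (19,0) [heading=0, draw]
LT 60: heading 0 -> 60
PU: pen up
FD 19: (19,0) -> (28.5,16.454) [heading=60, move]
RT 30: heading 60 -> 30
FD 6: (28.5,16.454) -> (33.696,19.454) [heading=30, move]
Final: pos=(33.696,19.454), heading=30, 1 segment(s) drawn

Segment lengths:
  seg 1: (0,0) -> (19,0), length = 19
Total = 19

Answer: 19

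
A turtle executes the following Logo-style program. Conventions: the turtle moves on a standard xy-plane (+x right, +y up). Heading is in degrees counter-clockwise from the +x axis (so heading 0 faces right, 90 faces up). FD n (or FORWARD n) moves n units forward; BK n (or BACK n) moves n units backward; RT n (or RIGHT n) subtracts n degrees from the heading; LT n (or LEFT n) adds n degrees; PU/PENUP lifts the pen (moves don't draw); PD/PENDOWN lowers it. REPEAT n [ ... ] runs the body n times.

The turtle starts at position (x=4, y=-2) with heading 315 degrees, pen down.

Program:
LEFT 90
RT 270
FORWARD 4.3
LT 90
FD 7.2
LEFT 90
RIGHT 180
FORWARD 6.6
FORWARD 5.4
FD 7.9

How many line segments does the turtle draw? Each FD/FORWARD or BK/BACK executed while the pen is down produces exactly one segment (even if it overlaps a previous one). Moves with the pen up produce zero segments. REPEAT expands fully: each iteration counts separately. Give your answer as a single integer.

Answer: 5

Derivation:
Executing turtle program step by step:
Start: pos=(4,-2), heading=315, pen down
LT 90: heading 315 -> 45
RT 270: heading 45 -> 135
FD 4.3: (4,-2) -> (0.959,1.041) [heading=135, draw]
LT 90: heading 135 -> 225
FD 7.2: (0.959,1.041) -> (-4.132,-4.051) [heading=225, draw]
LT 90: heading 225 -> 315
RT 180: heading 315 -> 135
FD 6.6: (-4.132,-4.051) -> (-8.799,0.616) [heading=135, draw]
FD 5.4: (-8.799,0.616) -> (-12.617,4.435) [heading=135, draw]
FD 7.9: (-12.617,4.435) -> (-18.203,10.021) [heading=135, draw]
Final: pos=(-18.203,10.021), heading=135, 5 segment(s) drawn
Segments drawn: 5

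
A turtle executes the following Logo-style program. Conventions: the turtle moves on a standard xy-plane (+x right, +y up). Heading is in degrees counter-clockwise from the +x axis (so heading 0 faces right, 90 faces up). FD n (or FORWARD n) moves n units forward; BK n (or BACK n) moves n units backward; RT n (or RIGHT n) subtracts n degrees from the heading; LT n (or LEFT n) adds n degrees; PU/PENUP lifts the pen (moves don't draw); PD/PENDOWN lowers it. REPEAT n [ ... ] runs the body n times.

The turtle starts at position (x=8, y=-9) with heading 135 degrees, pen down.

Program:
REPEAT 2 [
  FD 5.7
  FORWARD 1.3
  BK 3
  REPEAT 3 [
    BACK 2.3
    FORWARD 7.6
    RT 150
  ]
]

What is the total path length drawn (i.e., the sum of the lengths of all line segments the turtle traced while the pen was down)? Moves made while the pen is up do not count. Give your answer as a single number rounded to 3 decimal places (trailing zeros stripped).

Executing turtle program step by step:
Start: pos=(8,-9), heading=135, pen down
REPEAT 2 [
  -- iteration 1/2 --
  FD 5.7: (8,-9) -> (3.969,-4.969) [heading=135, draw]
  FD 1.3: (3.969,-4.969) -> (3.05,-4.05) [heading=135, draw]
  BK 3: (3.05,-4.05) -> (5.172,-6.172) [heading=135, draw]
  REPEAT 3 [
    -- iteration 1/3 --
    BK 2.3: (5.172,-6.172) -> (6.798,-7.798) [heading=135, draw]
    FD 7.6: (6.798,-7.798) -> (1.424,-2.424) [heading=135, draw]
    RT 150: heading 135 -> 345
    -- iteration 2/3 --
    BK 2.3: (1.424,-2.424) -> (-0.798,-1.829) [heading=345, draw]
    FD 7.6: (-0.798,-1.829) -> (6.543,-3.796) [heading=345, draw]
    RT 150: heading 345 -> 195
    -- iteration 3/3 --
    BK 2.3: (6.543,-3.796) -> (8.765,-3.2) [heading=195, draw]
    FD 7.6: (8.765,-3.2) -> (1.424,-5.167) [heading=195, draw]
    RT 150: heading 195 -> 45
  ]
  -- iteration 2/2 --
  FD 5.7: (1.424,-5.167) -> (5.454,-1.137) [heading=45, draw]
  FD 1.3: (5.454,-1.137) -> (6.374,-0.218) [heading=45, draw]
  BK 3: (6.374,-0.218) -> (4.252,-2.339) [heading=45, draw]
  REPEAT 3 [
    -- iteration 1/3 --
    BK 2.3: (4.252,-2.339) -> (2.626,-3.965) [heading=45, draw]
    FD 7.6: (2.626,-3.965) -> (8,1.409) [heading=45, draw]
    RT 150: heading 45 -> 255
    -- iteration 2/3 --
    BK 2.3: (8,1.409) -> (8.595,3.63) [heading=255, draw]
    FD 7.6: (8.595,3.63) -> (6.628,-3.711) [heading=255, draw]
    RT 150: heading 255 -> 105
    -- iteration 3/3 --
    BK 2.3: (6.628,-3.711) -> (7.224,-5.932) [heading=105, draw]
    FD 7.6: (7.224,-5.932) -> (5.257,1.409) [heading=105, draw]
    RT 150: heading 105 -> 315
  ]
]
Final: pos=(5.257,1.409), heading=315, 18 segment(s) drawn

Segment lengths:
  seg 1: (8,-9) -> (3.969,-4.969), length = 5.7
  seg 2: (3.969,-4.969) -> (3.05,-4.05), length = 1.3
  seg 3: (3.05,-4.05) -> (5.172,-6.172), length = 3
  seg 4: (5.172,-6.172) -> (6.798,-7.798), length = 2.3
  seg 5: (6.798,-7.798) -> (1.424,-2.424), length = 7.6
  seg 6: (1.424,-2.424) -> (-0.798,-1.829), length = 2.3
  seg 7: (-0.798,-1.829) -> (6.543,-3.796), length = 7.6
  seg 8: (6.543,-3.796) -> (8.765,-3.2), length = 2.3
  seg 9: (8.765,-3.2) -> (1.424,-5.167), length = 7.6
  seg 10: (1.424,-5.167) -> (5.454,-1.137), length = 5.7
  seg 11: (5.454,-1.137) -> (6.374,-0.218), length = 1.3
  seg 12: (6.374,-0.218) -> (4.252,-2.339), length = 3
  seg 13: (4.252,-2.339) -> (2.626,-3.965), length = 2.3
  seg 14: (2.626,-3.965) -> (8,1.409), length = 7.6
  seg 15: (8,1.409) -> (8.595,3.63), length = 2.3
  seg 16: (8.595,3.63) -> (6.628,-3.711), length = 7.6
  seg 17: (6.628,-3.711) -> (7.224,-5.932), length = 2.3
  seg 18: (7.224,-5.932) -> (5.257,1.409), length = 7.6
Total = 79.4

Answer: 79.4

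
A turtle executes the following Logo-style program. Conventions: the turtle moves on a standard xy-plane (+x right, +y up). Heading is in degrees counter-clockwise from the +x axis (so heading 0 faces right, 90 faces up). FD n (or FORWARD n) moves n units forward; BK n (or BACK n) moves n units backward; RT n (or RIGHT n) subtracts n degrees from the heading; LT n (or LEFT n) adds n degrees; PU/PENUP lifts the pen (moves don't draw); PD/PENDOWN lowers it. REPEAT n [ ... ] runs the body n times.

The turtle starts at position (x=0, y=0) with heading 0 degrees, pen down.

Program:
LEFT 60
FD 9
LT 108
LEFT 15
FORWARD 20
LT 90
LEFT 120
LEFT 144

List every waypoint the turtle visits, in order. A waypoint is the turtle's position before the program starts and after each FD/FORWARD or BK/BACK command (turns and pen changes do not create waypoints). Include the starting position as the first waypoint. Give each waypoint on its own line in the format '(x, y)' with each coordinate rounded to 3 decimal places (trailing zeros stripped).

Answer: (0, 0)
(4.5, 7.794)
(-15.473, 6.748)

Derivation:
Executing turtle program step by step:
Start: pos=(0,0), heading=0, pen down
LT 60: heading 0 -> 60
FD 9: (0,0) -> (4.5,7.794) [heading=60, draw]
LT 108: heading 60 -> 168
LT 15: heading 168 -> 183
FD 20: (4.5,7.794) -> (-15.473,6.748) [heading=183, draw]
LT 90: heading 183 -> 273
LT 120: heading 273 -> 33
LT 144: heading 33 -> 177
Final: pos=(-15.473,6.748), heading=177, 2 segment(s) drawn
Waypoints (3 total):
(0, 0)
(4.5, 7.794)
(-15.473, 6.748)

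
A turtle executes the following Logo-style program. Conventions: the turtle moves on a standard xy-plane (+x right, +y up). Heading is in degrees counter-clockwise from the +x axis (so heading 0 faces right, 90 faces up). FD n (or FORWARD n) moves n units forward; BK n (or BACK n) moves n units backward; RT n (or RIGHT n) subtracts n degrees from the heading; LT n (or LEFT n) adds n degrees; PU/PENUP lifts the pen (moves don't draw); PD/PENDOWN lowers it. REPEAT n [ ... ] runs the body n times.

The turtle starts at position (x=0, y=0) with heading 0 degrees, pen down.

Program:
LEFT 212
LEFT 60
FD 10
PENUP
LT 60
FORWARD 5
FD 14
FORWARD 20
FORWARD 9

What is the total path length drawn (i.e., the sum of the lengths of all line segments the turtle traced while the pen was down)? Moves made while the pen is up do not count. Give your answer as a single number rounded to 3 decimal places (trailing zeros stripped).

Answer: 10

Derivation:
Executing turtle program step by step:
Start: pos=(0,0), heading=0, pen down
LT 212: heading 0 -> 212
LT 60: heading 212 -> 272
FD 10: (0,0) -> (0.349,-9.994) [heading=272, draw]
PU: pen up
LT 60: heading 272 -> 332
FD 5: (0.349,-9.994) -> (4.764,-12.341) [heading=332, move]
FD 14: (4.764,-12.341) -> (17.125,-18.914) [heading=332, move]
FD 20: (17.125,-18.914) -> (34.784,-28.303) [heading=332, move]
FD 9: (34.784,-28.303) -> (42.73,-32.529) [heading=332, move]
Final: pos=(42.73,-32.529), heading=332, 1 segment(s) drawn

Segment lengths:
  seg 1: (0,0) -> (0.349,-9.994), length = 10
Total = 10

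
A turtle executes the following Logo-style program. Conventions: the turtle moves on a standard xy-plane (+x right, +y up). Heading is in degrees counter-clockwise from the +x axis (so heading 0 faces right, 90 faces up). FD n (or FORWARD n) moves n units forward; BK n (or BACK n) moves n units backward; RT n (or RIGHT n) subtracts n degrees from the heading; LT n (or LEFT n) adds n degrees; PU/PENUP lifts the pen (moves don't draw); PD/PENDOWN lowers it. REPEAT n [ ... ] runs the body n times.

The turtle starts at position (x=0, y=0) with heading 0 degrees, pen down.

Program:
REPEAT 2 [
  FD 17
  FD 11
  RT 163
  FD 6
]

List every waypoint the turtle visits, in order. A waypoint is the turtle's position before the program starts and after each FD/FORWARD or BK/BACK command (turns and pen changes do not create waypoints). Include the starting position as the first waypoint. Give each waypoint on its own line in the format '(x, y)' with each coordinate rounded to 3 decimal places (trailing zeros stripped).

Executing turtle program step by step:
Start: pos=(0,0), heading=0, pen down
REPEAT 2 [
  -- iteration 1/2 --
  FD 17: (0,0) -> (17,0) [heading=0, draw]
  FD 11: (17,0) -> (28,0) [heading=0, draw]
  RT 163: heading 0 -> 197
  FD 6: (28,0) -> (22.262,-1.754) [heading=197, draw]
  -- iteration 2/2 --
  FD 17: (22.262,-1.754) -> (6.005,-6.725) [heading=197, draw]
  FD 11: (6.005,-6.725) -> (-4.514,-9.941) [heading=197, draw]
  RT 163: heading 197 -> 34
  FD 6: (-4.514,-9.941) -> (0.46,-6.585) [heading=34, draw]
]
Final: pos=(0.46,-6.585), heading=34, 6 segment(s) drawn
Waypoints (7 total):
(0, 0)
(17, 0)
(28, 0)
(22.262, -1.754)
(6.005, -6.725)
(-4.514, -9.941)
(0.46, -6.585)

Answer: (0, 0)
(17, 0)
(28, 0)
(22.262, -1.754)
(6.005, -6.725)
(-4.514, -9.941)
(0.46, -6.585)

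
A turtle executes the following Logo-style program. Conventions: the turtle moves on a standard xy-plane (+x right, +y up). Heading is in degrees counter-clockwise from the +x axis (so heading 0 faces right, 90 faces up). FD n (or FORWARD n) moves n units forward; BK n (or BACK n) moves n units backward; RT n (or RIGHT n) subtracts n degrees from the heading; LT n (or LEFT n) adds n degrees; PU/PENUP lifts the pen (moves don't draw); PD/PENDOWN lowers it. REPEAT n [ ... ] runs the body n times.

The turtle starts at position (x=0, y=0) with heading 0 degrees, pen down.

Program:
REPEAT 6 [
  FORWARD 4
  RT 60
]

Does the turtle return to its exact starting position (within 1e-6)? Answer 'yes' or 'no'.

Executing turtle program step by step:
Start: pos=(0,0), heading=0, pen down
REPEAT 6 [
  -- iteration 1/6 --
  FD 4: (0,0) -> (4,0) [heading=0, draw]
  RT 60: heading 0 -> 300
  -- iteration 2/6 --
  FD 4: (4,0) -> (6,-3.464) [heading=300, draw]
  RT 60: heading 300 -> 240
  -- iteration 3/6 --
  FD 4: (6,-3.464) -> (4,-6.928) [heading=240, draw]
  RT 60: heading 240 -> 180
  -- iteration 4/6 --
  FD 4: (4,-6.928) -> (0,-6.928) [heading=180, draw]
  RT 60: heading 180 -> 120
  -- iteration 5/6 --
  FD 4: (0,-6.928) -> (-2,-3.464) [heading=120, draw]
  RT 60: heading 120 -> 60
  -- iteration 6/6 --
  FD 4: (-2,-3.464) -> (0,0) [heading=60, draw]
  RT 60: heading 60 -> 0
]
Final: pos=(0,0), heading=0, 6 segment(s) drawn

Start position: (0, 0)
Final position: (0, 0)
Distance = 0; < 1e-6 -> CLOSED

Answer: yes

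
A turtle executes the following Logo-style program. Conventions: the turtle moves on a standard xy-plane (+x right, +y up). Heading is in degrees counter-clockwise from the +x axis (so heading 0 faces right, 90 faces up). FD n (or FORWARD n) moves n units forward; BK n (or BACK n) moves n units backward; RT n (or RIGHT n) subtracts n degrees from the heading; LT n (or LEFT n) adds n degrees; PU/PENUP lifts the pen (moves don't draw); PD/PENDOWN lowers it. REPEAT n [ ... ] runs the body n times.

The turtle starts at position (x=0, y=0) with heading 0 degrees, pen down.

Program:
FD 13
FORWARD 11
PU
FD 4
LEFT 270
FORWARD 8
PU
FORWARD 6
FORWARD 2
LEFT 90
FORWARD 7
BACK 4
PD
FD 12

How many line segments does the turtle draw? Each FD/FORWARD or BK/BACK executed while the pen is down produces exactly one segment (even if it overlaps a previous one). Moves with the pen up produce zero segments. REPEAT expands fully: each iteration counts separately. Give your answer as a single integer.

Answer: 3

Derivation:
Executing turtle program step by step:
Start: pos=(0,0), heading=0, pen down
FD 13: (0,0) -> (13,0) [heading=0, draw]
FD 11: (13,0) -> (24,0) [heading=0, draw]
PU: pen up
FD 4: (24,0) -> (28,0) [heading=0, move]
LT 270: heading 0 -> 270
FD 8: (28,0) -> (28,-8) [heading=270, move]
PU: pen up
FD 6: (28,-8) -> (28,-14) [heading=270, move]
FD 2: (28,-14) -> (28,-16) [heading=270, move]
LT 90: heading 270 -> 0
FD 7: (28,-16) -> (35,-16) [heading=0, move]
BK 4: (35,-16) -> (31,-16) [heading=0, move]
PD: pen down
FD 12: (31,-16) -> (43,-16) [heading=0, draw]
Final: pos=(43,-16), heading=0, 3 segment(s) drawn
Segments drawn: 3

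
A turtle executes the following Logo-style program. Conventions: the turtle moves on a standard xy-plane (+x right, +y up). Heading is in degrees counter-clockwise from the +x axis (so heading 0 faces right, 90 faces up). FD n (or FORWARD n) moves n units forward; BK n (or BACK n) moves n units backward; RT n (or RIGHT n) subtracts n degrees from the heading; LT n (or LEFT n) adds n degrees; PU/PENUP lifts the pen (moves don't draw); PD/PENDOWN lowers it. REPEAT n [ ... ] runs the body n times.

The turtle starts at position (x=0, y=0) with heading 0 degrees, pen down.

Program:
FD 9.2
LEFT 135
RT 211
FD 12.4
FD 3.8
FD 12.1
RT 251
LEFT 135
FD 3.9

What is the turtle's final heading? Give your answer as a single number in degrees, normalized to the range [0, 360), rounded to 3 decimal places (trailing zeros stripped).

Answer: 168

Derivation:
Executing turtle program step by step:
Start: pos=(0,0), heading=0, pen down
FD 9.2: (0,0) -> (9.2,0) [heading=0, draw]
LT 135: heading 0 -> 135
RT 211: heading 135 -> 284
FD 12.4: (9.2,0) -> (12.2,-12.032) [heading=284, draw]
FD 3.8: (12.2,-12.032) -> (13.119,-15.719) [heading=284, draw]
FD 12.1: (13.119,-15.719) -> (16.046,-27.459) [heading=284, draw]
RT 251: heading 284 -> 33
LT 135: heading 33 -> 168
FD 3.9: (16.046,-27.459) -> (12.232,-26.649) [heading=168, draw]
Final: pos=(12.232,-26.649), heading=168, 5 segment(s) drawn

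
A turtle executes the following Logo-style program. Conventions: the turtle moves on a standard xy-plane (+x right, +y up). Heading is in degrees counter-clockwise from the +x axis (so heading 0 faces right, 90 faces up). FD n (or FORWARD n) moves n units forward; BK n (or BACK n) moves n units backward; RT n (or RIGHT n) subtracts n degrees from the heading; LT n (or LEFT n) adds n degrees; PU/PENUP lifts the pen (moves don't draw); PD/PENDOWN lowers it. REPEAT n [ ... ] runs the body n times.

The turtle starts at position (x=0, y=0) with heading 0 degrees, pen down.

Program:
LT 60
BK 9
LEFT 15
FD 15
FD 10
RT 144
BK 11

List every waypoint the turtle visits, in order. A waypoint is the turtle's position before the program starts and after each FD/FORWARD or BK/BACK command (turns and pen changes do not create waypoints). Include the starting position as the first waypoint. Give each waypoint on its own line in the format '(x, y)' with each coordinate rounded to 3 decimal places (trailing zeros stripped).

Answer: (0, 0)
(-4.5, -7.794)
(-0.618, 6.695)
(1.97, 16.354)
(-1.972, 26.623)

Derivation:
Executing turtle program step by step:
Start: pos=(0,0), heading=0, pen down
LT 60: heading 0 -> 60
BK 9: (0,0) -> (-4.5,-7.794) [heading=60, draw]
LT 15: heading 60 -> 75
FD 15: (-4.5,-7.794) -> (-0.618,6.695) [heading=75, draw]
FD 10: (-0.618,6.695) -> (1.97,16.354) [heading=75, draw]
RT 144: heading 75 -> 291
BK 11: (1.97,16.354) -> (-1.972,26.623) [heading=291, draw]
Final: pos=(-1.972,26.623), heading=291, 4 segment(s) drawn
Waypoints (5 total):
(0, 0)
(-4.5, -7.794)
(-0.618, 6.695)
(1.97, 16.354)
(-1.972, 26.623)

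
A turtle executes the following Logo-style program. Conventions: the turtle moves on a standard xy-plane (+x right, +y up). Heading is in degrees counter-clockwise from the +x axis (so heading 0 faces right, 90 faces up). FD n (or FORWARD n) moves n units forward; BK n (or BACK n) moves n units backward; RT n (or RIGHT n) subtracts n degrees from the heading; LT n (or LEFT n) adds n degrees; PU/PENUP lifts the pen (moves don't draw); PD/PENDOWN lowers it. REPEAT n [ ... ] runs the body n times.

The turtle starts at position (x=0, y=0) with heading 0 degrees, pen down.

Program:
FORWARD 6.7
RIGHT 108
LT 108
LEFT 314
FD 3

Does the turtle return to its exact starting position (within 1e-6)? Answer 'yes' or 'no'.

Answer: no

Derivation:
Executing turtle program step by step:
Start: pos=(0,0), heading=0, pen down
FD 6.7: (0,0) -> (6.7,0) [heading=0, draw]
RT 108: heading 0 -> 252
LT 108: heading 252 -> 0
LT 314: heading 0 -> 314
FD 3: (6.7,0) -> (8.784,-2.158) [heading=314, draw]
Final: pos=(8.784,-2.158), heading=314, 2 segment(s) drawn

Start position: (0, 0)
Final position: (8.784, -2.158)
Distance = 9.045; >= 1e-6 -> NOT closed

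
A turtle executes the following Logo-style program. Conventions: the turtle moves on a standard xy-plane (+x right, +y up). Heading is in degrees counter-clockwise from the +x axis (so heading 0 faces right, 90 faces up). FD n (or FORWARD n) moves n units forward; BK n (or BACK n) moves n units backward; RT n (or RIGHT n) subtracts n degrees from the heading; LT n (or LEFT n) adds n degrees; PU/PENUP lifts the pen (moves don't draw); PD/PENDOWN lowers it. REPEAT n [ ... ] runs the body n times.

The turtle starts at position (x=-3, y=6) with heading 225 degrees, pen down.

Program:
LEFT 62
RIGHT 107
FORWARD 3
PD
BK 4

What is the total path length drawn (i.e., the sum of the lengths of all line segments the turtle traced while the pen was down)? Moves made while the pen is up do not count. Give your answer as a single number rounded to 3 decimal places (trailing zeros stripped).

Executing turtle program step by step:
Start: pos=(-3,6), heading=225, pen down
LT 62: heading 225 -> 287
RT 107: heading 287 -> 180
FD 3: (-3,6) -> (-6,6) [heading=180, draw]
PD: pen down
BK 4: (-6,6) -> (-2,6) [heading=180, draw]
Final: pos=(-2,6), heading=180, 2 segment(s) drawn

Segment lengths:
  seg 1: (-3,6) -> (-6,6), length = 3
  seg 2: (-6,6) -> (-2,6), length = 4
Total = 7

Answer: 7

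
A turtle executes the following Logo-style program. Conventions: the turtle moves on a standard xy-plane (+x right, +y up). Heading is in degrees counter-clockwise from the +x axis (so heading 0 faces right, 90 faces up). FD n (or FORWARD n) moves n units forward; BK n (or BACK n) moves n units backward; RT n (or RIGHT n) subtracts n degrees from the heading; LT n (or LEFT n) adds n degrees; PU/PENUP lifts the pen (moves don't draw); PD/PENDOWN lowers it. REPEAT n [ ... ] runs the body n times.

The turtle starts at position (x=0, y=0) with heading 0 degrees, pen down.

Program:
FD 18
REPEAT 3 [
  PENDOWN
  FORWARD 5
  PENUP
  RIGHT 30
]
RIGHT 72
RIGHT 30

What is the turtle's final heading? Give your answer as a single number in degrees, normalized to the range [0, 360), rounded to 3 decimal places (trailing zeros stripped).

Executing turtle program step by step:
Start: pos=(0,0), heading=0, pen down
FD 18: (0,0) -> (18,0) [heading=0, draw]
REPEAT 3 [
  -- iteration 1/3 --
  PD: pen down
  FD 5: (18,0) -> (23,0) [heading=0, draw]
  PU: pen up
  RT 30: heading 0 -> 330
  -- iteration 2/3 --
  PD: pen down
  FD 5: (23,0) -> (27.33,-2.5) [heading=330, draw]
  PU: pen up
  RT 30: heading 330 -> 300
  -- iteration 3/3 --
  PD: pen down
  FD 5: (27.33,-2.5) -> (29.83,-6.83) [heading=300, draw]
  PU: pen up
  RT 30: heading 300 -> 270
]
RT 72: heading 270 -> 198
RT 30: heading 198 -> 168
Final: pos=(29.83,-6.83), heading=168, 4 segment(s) drawn

Answer: 168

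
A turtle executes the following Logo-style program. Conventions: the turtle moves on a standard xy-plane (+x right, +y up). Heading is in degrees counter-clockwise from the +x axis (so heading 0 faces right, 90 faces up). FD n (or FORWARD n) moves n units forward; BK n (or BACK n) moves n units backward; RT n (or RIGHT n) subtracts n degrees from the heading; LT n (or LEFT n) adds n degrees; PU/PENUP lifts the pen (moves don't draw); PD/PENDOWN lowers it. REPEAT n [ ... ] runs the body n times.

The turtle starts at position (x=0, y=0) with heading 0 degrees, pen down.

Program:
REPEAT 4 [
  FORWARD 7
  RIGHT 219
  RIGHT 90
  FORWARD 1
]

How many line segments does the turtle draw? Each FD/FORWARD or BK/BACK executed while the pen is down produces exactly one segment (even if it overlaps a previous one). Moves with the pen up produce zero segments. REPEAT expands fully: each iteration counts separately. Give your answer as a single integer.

Answer: 8

Derivation:
Executing turtle program step by step:
Start: pos=(0,0), heading=0, pen down
REPEAT 4 [
  -- iteration 1/4 --
  FD 7: (0,0) -> (7,0) [heading=0, draw]
  RT 219: heading 0 -> 141
  RT 90: heading 141 -> 51
  FD 1: (7,0) -> (7.629,0.777) [heading=51, draw]
  -- iteration 2/4 --
  FD 7: (7.629,0.777) -> (12.035,6.217) [heading=51, draw]
  RT 219: heading 51 -> 192
  RT 90: heading 192 -> 102
  FD 1: (12.035,6.217) -> (11.827,7.195) [heading=102, draw]
  -- iteration 3/4 --
  FD 7: (11.827,7.195) -> (10.371,14.042) [heading=102, draw]
  RT 219: heading 102 -> 243
  RT 90: heading 243 -> 153
  FD 1: (10.371,14.042) -> (9.48,14.496) [heading=153, draw]
  -- iteration 4/4 --
  FD 7: (9.48,14.496) -> (3.243,17.674) [heading=153, draw]
  RT 219: heading 153 -> 294
  RT 90: heading 294 -> 204
  FD 1: (3.243,17.674) -> (2.33,17.268) [heading=204, draw]
]
Final: pos=(2.33,17.268), heading=204, 8 segment(s) drawn
Segments drawn: 8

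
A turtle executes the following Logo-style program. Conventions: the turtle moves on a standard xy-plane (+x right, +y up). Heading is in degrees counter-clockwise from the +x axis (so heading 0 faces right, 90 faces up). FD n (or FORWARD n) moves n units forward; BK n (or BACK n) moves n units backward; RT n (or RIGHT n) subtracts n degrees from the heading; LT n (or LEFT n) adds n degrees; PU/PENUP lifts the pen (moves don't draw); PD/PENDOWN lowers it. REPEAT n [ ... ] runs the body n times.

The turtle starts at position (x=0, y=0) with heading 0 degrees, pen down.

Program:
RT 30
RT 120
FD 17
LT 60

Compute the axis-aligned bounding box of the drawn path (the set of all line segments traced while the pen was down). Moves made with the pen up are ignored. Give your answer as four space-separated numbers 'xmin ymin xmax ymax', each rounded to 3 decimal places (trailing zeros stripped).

Answer: -14.722 -8.5 0 0

Derivation:
Executing turtle program step by step:
Start: pos=(0,0), heading=0, pen down
RT 30: heading 0 -> 330
RT 120: heading 330 -> 210
FD 17: (0,0) -> (-14.722,-8.5) [heading=210, draw]
LT 60: heading 210 -> 270
Final: pos=(-14.722,-8.5), heading=270, 1 segment(s) drawn

Segment endpoints: x in {-14.722, 0}, y in {-8.5, 0}
xmin=-14.722, ymin=-8.5, xmax=0, ymax=0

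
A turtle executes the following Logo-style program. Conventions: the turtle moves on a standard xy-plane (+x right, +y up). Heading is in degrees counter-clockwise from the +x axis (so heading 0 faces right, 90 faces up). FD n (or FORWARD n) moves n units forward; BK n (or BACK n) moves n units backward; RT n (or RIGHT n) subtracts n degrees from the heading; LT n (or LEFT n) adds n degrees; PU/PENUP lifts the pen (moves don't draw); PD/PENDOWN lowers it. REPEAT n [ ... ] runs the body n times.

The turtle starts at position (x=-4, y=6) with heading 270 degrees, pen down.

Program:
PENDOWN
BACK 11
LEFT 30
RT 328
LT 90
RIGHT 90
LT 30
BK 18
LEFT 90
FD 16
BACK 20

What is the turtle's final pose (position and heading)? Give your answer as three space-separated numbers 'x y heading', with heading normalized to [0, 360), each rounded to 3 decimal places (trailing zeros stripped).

Answer: -21.849 12.374 92

Derivation:
Executing turtle program step by step:
Start: pos=(-4,6), heading=270, pen down
PD: pen down
BK 11: (-4,6) -> (-4,17) [heading=270, draw]
LT 30: heading 270 -> 300
RT 328: heading 300 -> 332
LT 90: heading 332 -> 62
RT 90: heading 62 -> 332
LT 30: heading 332 -> 2
BK 18: (-4,17) -> (-21.989,16.372) [heading=2, draw]
LT 90: heading 2 -> 92
FD 16: (-21.989,16.372) -> (-22.547,32.362) [heading=92, draw]
BK 20: (-22.547,32.362) -> (-21.849,12.374) [heading=92, draw]
Final: pos=(-21.849,12.374), heading=92, 4 segment(s) drawn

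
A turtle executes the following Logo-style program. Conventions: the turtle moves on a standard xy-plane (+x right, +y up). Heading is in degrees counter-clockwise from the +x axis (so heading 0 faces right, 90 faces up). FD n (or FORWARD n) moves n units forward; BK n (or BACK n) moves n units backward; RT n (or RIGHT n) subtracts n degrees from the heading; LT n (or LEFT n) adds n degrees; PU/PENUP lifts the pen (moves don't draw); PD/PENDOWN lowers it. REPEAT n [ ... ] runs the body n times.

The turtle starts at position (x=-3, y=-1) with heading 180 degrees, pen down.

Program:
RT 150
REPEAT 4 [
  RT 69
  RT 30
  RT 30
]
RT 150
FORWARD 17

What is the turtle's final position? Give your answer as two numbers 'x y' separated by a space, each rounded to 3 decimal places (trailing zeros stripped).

Executing turtle program step by step:
Start: pos=(-3,-1), heading=180, pen down
RT 150: heading 180 -> 30
REPEAT 4 [
  -- iteration 1/4 --
  RT 69: heading 30 -> 321
  RT 30: heading 321 -> 291
  RT 30: heading 291 -> 261
  -- iteration 2/4 --
  RT 69: heading 261 -> 192
  RT 30: heading 192 -> 162
  RT 30: heading 162 -> 132
  -- iteration 3/4 --
  RT 69: heading 132 -> 63
  RT 30: heading 63 -> 33
  RT 30: heading 33 -> 3
  -- iteration 4/4 --
  RT 69: heading 3 -> 294
  RT 30: heading 294 -> 264
  RT 30: heading 264 -> 234
]
RT 150: heading 234 -> 84
FD 17: (-3,-1) -> (-1.223,15.907) [heading=84, draw]
Final: pos=(-1.223,15.907), heading=84, 1 segment(s) drawn

Answer: -1.223 15.907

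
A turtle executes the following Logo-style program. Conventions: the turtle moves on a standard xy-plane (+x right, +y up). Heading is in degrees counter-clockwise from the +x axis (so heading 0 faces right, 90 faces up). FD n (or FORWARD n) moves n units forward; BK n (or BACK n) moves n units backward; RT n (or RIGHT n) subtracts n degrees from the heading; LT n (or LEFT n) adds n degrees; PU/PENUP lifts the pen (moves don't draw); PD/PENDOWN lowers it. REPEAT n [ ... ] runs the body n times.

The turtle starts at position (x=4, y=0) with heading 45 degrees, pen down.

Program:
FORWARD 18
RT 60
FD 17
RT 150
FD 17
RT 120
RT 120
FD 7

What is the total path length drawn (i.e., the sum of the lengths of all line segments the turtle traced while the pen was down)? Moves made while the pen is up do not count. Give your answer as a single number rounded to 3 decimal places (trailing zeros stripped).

Answer: 59

Derivation:
Executing turtle program step by step:
Start: pos=(4,0), heading=45, pen down
FD 18: (4,0) -> (16.728,12.728) [heading=45, draw]
RT 60: heading 45 -> 345
FD 17: (16.728,12.728) -> (33.149,8.328) [heading=345, draw]
RT 150: heading 345 -> 195
FD 17: (33.149,8.328) -> (16.728,3.928) [heading=195, draw]
RT 120: heading 195 -> 75
RT 120: heading 75 -> 315
FD 7: (16.728,3.928) -> (21.678,-1.022) [heading=315, draw]
Final: pos=(21.678,-1.022), heading=315, 4 segment(s) drawn

Segment lengths:
  seg 1: (4,0) -> (16.728,12.728), length = 18
  seg 2: (16.728,12.728) -> (33.149,8.328), length = 17
  seg 3: (33.149,8.328) -> (16.728,3.928), length = 17
  seg 4: (16.728,3.928) -> (21.678,-1.022), length = 7
Total = 59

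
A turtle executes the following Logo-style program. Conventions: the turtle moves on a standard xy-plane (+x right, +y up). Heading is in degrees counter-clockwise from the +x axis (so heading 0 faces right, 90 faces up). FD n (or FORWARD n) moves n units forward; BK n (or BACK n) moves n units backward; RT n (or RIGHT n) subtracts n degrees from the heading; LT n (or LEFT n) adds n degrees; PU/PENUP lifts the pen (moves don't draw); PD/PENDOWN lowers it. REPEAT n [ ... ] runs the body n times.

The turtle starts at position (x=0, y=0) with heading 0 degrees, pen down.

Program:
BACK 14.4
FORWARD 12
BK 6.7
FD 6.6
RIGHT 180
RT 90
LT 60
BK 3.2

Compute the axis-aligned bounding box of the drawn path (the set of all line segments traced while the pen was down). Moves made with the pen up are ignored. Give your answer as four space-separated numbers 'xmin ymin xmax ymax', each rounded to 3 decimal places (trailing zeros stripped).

Answer: -14.4 -1.6 0.271 0

Derivation:
Executing turtle program step by step:
Start: pos=(0,0), heading=0, pen down
BK 14.4: (0,0) -> (-14.4,0) [heading=0, draw]
FD 12: (-14.4,0) -> (-2.4,0) [heading=0, draw]
BK 6.7: (-2.4,0) -> (-9.1,0) [heading=0, draw]
FD 6.6: (-9.1,0) -> (-2.5,0) [heading=0, draw]
RT 180: heading 0 -> 180
RT 90: heading 180 -> 90
LT 60: heading 90 -> 150
BK 3.2: (-2.5,0) -> (0.271,-1.6) [heading=150, draw]
Final: pos=(0.271,-1.6), heading=150, 5 segment(s) drawn

Segment endpoints: x in {-14.4, -9.1, -2.5, -2.4, 0, 0.271}, y in {-1.6, 0}
xmin=-14.4, ymin=-1.6, xmax=0.271, ymax=0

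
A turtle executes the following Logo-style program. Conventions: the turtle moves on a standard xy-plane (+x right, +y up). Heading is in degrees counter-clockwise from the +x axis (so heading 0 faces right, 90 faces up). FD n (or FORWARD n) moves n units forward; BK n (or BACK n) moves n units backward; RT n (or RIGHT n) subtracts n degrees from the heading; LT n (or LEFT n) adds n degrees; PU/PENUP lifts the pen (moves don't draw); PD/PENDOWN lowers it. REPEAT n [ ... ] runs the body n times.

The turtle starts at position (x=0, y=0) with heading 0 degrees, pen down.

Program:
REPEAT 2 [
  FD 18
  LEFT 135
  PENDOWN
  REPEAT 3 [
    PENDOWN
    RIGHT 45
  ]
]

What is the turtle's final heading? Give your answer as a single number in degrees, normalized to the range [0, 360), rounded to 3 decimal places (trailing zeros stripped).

Answer: 0

Derivation:
Executing turtle program step by step:
Start: pos=(0,0), heading=0, pen down
REPEAT 2 [
  -- iteration 1/2 --
  FD 18: (0,0) -> (18,0) [heading=0, draw]
  LT 135: heading 0 -> 135
  PD: pen down
  REPEAT 3 [
    -- iteration 1/3 --
    PD: pen down
    RT 45: heading 135 -> 90
    -- iteration 2/3 --
    PD: pen down
    RT 45: heading 90 -> 45
    -- iteration 3/3 --
    PD: pen down
    RT 45: heading 45 -> 0
  ]
  -- iteration 2/2 --
  FD 18: (18,0) -> (36,0) [heading=0, draw]
  LT 135: heading 0 -> 135
  PD: pen down
  REPEAT 3 [
    -- iteration 1/3 --
    PD: pen down
    RT 45: heading 135 -> 90
    -- iteration 2/3 --
    PD: pen down
    RT 45: heading 90 -> 45
    -- iteration 3/3 --
    PD: pen down
    RT 45: heading 45 -> 0
  ]
]
Final: pos=(36,0), heading=0, 2 segment(s) drawn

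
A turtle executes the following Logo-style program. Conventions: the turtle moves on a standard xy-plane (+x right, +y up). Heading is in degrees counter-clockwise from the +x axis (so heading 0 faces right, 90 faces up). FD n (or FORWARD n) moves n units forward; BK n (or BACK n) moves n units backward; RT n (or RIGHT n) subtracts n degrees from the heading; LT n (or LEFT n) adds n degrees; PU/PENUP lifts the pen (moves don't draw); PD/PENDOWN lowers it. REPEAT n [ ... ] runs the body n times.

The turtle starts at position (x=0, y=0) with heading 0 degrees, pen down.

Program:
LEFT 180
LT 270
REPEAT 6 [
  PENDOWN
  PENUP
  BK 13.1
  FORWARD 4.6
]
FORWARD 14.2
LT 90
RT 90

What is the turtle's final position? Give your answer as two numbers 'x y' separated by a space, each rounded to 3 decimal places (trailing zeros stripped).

Answer: 0 -36.8

Derivation:
Executing turtle program step by step:
Start: pos=(0,0), heading=0, pen down
LT 180: heading 0 -> 180
LT 270: heading 180 -> 90
REPEAT 6 [
  -- iteration 1/6 --
  PD: pen down
  PU: pen up
  BK 13.1: (0,0) -> (0,-13.1) [heading=90, move]
  FD 4.6: (0,-13.1) -> (0,-8.5) [heading=90, move]
  -- iteration 2/6 --
  PD: pen down
  PU: pen up
  BK 13.1: (0,-8.5) -> (0,-21.6) [heading=90, move]
  FD 4.6: (0,-21.6) -> (0,-17) [heading=90, move]
  -- iteration 3/6 --
  PD: pen down
  PU: pen up
  BK 13.1: (0,-17) -> (0,-30.1) [heading=90, move]
  FD 4.6: (0,-30.1) -> (0,-25.5) [heading=90, move]
  -- iteration 4/6 --
  PD: pen down
  PU: pen up
  BK 13.1: (0,-25.5) -> (0,-38.6) [heading=90, move]
  FD 4.6: (0,-38.6) -> (0,-34) [heading=90, move]
  -- iteration 5/6 --
  PD: pen down
  PU: pen up
  BK 13.1: (0,-34) -> (0,-47.1) [heading=90, move]
  FD 4.6: (0,-47.1) -> (0,-42.5) [heading=90, move]
  -- iteration 6/6 --
  PD: pen down
  PU: pen up
  BK 13.1: (0,-42.5) -> (0,-55.6) [heading=90, move]
  FD 4.6: (0,-55.6) -> (0,-51) [heading=90, move]
]
FD 14.2: (0,-51) -> (0,-36.8) [heading=90, move]
LT 90: heading 90 -> 180
RT 90: heading 180 -> 90
Final: pos=(0,-36.8), heading=90, 0 segment(s) drawn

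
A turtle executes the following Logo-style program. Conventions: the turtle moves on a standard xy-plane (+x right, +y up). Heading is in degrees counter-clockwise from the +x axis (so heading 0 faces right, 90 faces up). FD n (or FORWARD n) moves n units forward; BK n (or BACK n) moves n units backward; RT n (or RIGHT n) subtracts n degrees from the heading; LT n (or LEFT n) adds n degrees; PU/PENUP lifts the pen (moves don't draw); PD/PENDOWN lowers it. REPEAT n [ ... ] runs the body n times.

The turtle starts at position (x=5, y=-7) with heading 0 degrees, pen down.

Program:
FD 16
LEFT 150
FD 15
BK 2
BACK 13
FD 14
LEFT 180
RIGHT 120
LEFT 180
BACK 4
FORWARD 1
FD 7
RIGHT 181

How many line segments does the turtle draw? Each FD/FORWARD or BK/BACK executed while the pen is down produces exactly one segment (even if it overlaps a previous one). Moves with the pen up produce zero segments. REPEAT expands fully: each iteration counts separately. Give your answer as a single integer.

Executing turtle program step by step:
Start: pos=(5,-7), heading=0, pen down
FD 16: (5,-7) -> (21,-7) [heading=0, draw]
LT 150: heading 0 -> 150
FD 15: (21,-7) -> (8.01,0.5) [heading=150, draw]
BK 2: (8.01,0.5) -> (9.742,-0.5) [heading=150, draw]
BK 13: (9.742,-0.5) -> (21,-7) [heading=150, draw]
FD 14: (21,-7) -> (8.876,0) [heading=150, draw]
LT 180: heading 150 -> 330
RT 120: heading 330 -> 210
LT 180: heading 210 -> 30
BK 4: (8.876,0) -> (5.412,-2) [heading=30, draw]
FD 1: (5.412,-2) -> (6.278,-1.5) [heading=30, draw]
FD 7: (6.278,-1.5) -> (12.34,2) [heading=30, draw]
RT 181: heading 30 -> 209
Final: pos=(12.34,2), heading=209, 8 segment(s) drawn
Segments drawn: 8

Answer: 8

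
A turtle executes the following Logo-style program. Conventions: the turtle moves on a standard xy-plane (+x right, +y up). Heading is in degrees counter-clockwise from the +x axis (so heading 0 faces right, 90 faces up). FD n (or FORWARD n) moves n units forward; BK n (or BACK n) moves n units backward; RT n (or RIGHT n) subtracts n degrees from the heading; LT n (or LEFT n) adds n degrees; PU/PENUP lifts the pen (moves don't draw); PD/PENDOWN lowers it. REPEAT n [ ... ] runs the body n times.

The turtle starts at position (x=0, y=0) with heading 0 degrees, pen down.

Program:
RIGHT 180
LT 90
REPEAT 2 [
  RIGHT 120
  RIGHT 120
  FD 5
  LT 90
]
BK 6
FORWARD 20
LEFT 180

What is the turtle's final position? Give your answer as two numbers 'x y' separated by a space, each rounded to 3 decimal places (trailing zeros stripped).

Executing turtle program step by step:
Start: pos=(0,0), heading=0, pen down
RT 180: heading 0 -> 180
LT 90: heading 180 -> 270
REPEAT 2 [
  -- iteration 1/2 --
  RT 120: heading 270 -> 150
  RT 120: heading 150 -> 30
  FD 5: (0,0) -> (4.33,2.5) [heading=30, draw]
  LT 90: heading 30 -> 120
  -- iteration 2/2 --
  RT 120: heading 120 -> 0
  RT 120: heading 0 -> 240
  FD 5: (4.33,2.5) -> (1.83,-1.83) [heading=240, draw]
  LT 90: heading 240 -> 330
]
BK 6: (1.83,-1.83) -> (-3.366,1.17) [heading=330, draw]
FD 20: (-3.366,1.17) -> (13.954,-8.83) [heading=330, draw]
LT 180: heading 330 -> 150
Final: pos=(13.954,-8.83), heading=150, 4 segment(s) drawn

Answer: 13.954 -8.83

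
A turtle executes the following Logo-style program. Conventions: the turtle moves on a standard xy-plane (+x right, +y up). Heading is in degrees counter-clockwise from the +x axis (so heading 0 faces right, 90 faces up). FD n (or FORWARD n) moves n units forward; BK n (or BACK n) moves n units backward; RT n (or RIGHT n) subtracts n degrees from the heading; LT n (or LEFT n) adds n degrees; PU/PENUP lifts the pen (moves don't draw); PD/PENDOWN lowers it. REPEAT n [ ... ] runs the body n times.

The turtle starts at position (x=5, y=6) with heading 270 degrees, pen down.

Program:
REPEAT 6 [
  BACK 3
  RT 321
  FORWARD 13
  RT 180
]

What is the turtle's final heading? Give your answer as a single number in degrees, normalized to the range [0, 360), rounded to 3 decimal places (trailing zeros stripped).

Answer: 144

Derivation:
Executing turtle program step by step:
Start: pos=(5,6), heading=270, pen down
REPEAT 6 [
  -- iteration 1/6 --
  BK 3: (5,6) -> (5,9) [heading=270, draw]
  RT 321: heading 270 -> 309
  FD 13: (5,9) -> (13.181,-1.103) [heading=309, draw]
  RT 180: heading 309 -> 129
  -- iteration 2/6 --
  BK 3: (13.181,-1.103) -> (15.069,-3.434) [heading=129, draw]
  RT 321: heading 129 -> 168
  FD 13: (15.069,-3.434) -> (2.353,-0.731) [heading=168, draw]
  RT 180: heading 168 -> 348
  -- iteration 3/6 --
  BK 3: (2.353,-0.731) -> (-0.581,-0.108) [heading=348, draw]
  RT 321: heading 348 -> 27
  FD 13: (-0.581,-0.108) -> (11.002,5.794) [heading=27, draw]
  RT 180: heading 27 -> 207
  -- iteration 4/6 --
  BK 3: (11.002,5.794) -> (13.675,7.156) [heading=207, draw]
  RT 321: heading 207 -> 246
  FD 13: (13.675,7.156) -> (8.387,-4.72) [heading=246, draw]
  RT 180: heading 246 -> 66
  -- iteration 5/6 --
  BK 3: (8.387,-4.72) -> (7.167,-7.461) [heading=66, draw]
  RT 321: heading 66 -> 105
  FD 13: (7.167,-7.461) -> (3.802,5.096) [heading=105, draw]
  RT 180: heading 105 -> 285
  -- iteration 6/6 --
  BK 3: (3.802,5.096) -> (3.026,7.994) [heading=285, draw]
  RT 321: heading 285 -> 324
  FD 13: (3.026,7.994) -> (13.543,0.353) [heading=324, draw]
  RT 180: heading 324 -> 144
]
Final: pos=(13.543,0.353), heading=144, 12 segment(s) drawn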